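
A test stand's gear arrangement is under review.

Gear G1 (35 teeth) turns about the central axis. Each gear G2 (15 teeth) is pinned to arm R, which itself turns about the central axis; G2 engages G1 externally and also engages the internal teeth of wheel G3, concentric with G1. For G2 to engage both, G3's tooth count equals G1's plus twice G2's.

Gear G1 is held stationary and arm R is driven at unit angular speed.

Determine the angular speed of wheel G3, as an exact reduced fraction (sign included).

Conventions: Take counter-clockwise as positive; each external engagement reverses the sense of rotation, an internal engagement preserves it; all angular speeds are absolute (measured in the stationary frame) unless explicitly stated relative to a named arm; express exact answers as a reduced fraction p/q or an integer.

20/13

recognized (axles ride arm R): planetary set, 35/15/65 teeth
ring teeth: 35 + 2·15 = 65
35(ω_sun−ω_arm) = −65(ω_ring−ω_arm),  ω_sun = 0, ω_arm = 1
ω_ring = 1 − (35/65)(0−1) = 20/13
exact speed ratio = 20/13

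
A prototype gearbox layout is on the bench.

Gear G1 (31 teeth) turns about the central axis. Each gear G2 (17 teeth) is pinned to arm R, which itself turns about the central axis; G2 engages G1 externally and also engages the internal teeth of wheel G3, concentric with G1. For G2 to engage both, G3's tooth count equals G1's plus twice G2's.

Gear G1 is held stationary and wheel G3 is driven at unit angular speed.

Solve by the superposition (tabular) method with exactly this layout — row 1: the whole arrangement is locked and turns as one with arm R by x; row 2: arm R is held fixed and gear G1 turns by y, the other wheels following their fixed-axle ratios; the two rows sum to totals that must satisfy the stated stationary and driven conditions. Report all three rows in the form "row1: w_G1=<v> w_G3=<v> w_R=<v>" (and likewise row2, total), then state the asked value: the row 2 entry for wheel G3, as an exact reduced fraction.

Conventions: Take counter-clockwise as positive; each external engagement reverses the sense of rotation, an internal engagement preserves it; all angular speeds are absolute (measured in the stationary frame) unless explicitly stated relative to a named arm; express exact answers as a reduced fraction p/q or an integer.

row1: w_G1=65/96 w_G3=65/96 w_R=65/96
row2: w_G1=-65/96 w_G3=31/96 w_R=0
total: w_G1=0 w_G3=1 w_R=65/96
asked value: 31/96

recognized (axles ride arm R): planetary set, 31/17/65 teeth
row 1: whole set turns with the arm by x
row 2 — arm fixed, fixed-axis ratios: sun y, ring −(31/65)·y, arm 0
boundary: total ω_sun = x + y = 0 and total ω_ring = x − (31/65)·y = 1  ⇒  y = -65/96, x = 65/96
row 2 ring = −(31/65)·(-65/96) = 31/96
totals (row 1 + row 2): sun 65/96 + (-65/96) = 0, ring 65/96 + 31/96 = 1, arm 65/96 + 0 = 65/96
asked cell (row2, ring) = 31/96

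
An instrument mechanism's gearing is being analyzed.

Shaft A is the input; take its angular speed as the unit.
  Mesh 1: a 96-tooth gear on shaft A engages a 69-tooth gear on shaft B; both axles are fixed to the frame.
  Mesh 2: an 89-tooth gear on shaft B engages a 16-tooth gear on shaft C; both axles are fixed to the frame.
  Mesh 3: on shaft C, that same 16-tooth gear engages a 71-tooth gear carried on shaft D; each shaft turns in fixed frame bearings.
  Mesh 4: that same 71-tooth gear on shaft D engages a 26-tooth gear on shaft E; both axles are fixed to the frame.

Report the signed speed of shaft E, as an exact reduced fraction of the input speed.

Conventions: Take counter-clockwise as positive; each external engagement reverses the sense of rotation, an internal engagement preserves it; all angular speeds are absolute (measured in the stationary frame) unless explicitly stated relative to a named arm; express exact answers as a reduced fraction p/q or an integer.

1424/299

4-mesh fixed-axis compound train (all bearings frame-fixed)
mesh 1 [96T→69T]: |ω|/ω_in = 1×96/69 = 32/23, sense flips to −
mesh 2 [89T→16T]: |ω|/ω_in = (32/23)×89/16 = 178/23, sense flips to +
mesh 3 [16T→71T]: |ω|/ω_in = (178/23)×16/71 = 2848/1633, sense flips to −
mesh 4 [71T→26T]: |ω|/ω_in = (2848/1633)×71/26 = 1424/299, sense flips to +
signed output speed (× input speed) = 1424/299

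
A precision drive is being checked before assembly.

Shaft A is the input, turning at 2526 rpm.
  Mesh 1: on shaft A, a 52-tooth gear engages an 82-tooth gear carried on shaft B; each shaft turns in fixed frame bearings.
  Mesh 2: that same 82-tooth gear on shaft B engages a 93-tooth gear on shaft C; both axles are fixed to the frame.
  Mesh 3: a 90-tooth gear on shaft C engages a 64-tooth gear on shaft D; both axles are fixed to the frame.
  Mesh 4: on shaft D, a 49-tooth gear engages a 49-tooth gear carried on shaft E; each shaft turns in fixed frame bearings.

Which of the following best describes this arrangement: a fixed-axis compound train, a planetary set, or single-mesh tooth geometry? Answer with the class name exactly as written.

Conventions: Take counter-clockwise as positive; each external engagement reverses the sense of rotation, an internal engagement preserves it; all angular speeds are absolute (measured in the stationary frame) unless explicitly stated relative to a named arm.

class = fixed-axis compound train [4 meshes; 4 ratios multiply, 4 sense flips]
classification: fixed-axis compound train

fixed-axis compound train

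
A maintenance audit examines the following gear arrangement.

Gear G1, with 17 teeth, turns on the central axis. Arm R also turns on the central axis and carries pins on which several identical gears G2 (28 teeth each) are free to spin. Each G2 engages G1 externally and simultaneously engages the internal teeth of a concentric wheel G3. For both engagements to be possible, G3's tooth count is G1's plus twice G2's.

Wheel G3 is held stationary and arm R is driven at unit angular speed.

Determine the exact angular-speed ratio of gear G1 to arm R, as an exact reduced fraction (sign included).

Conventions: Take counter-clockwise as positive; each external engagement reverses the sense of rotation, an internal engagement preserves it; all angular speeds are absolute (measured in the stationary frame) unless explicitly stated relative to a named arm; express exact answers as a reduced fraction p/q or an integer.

recognized (axles ride arm R): planetary set, 17/28/73 teeth
ring teeth: 17 + 2·28 = 73
17(ω_sun−ω_arm) = −73(ω_ring−ω_arm),  ω_ring = 0, ω_arm = 1
ω_sun = 1 − (73/17)(0−1) = 90/17
ω_out/ω_in = 90/17

90/17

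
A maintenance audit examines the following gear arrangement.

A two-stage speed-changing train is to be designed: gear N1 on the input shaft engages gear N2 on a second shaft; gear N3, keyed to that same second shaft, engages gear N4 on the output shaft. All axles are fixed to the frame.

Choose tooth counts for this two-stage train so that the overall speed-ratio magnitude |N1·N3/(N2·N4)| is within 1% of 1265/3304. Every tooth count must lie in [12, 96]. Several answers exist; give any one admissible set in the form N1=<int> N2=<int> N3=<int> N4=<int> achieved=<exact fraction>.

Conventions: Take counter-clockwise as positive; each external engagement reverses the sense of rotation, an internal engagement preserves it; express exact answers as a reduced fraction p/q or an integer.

class = fixed-axis compound train [2-stage, 1265/3304 wanted]
target = 1265/3304 in lowest terms: an exact hit needs N1·N3 = k·1265 and N2·N4 = k·3304 for one integer k, every count in [12, 96]; additionally prefer no 1:1 stage (N1 ≠ N2, N3 ≠ N4)
k = 1: N1·N3 = 1265 = 23·55, N2·N4 = 3304 = 56·59
achieved = 23·55/(56·59) = 1265/3304; |achieved − target| = 0 ≤ 253/66080 ✓

N1=23 N2=56 N3=55 N4=59 achieved=1265/3304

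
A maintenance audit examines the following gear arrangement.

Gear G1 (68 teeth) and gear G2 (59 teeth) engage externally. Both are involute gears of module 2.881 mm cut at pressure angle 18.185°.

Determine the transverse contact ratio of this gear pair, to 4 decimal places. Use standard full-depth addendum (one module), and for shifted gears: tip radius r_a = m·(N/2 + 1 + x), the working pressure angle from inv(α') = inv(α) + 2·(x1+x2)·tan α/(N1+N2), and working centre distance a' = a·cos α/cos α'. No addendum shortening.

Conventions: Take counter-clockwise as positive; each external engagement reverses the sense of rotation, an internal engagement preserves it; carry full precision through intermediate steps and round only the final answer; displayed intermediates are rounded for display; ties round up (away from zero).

1.9063

topology: single-mesh involute geometry — m = 2.881, 68T/59T pair
base radii: r_b1 = 93.061569, r_b2 = 80.744596
tip radii: r_a1 = 100.835000, r_a2 = 87.870500
no profile shift: α' = α, a' = a
action lengths: √(r_a1²−r_b1²) = 38.823210, √(r_a2²−r_b2²) = 34.663164
base pitch p_b = π·m·cos α = 8.598869
CR = (38.823210 + 34.663164 − 182.943500·sin 18.18500°)/8.598869 = 1.906324
contact ratio ≈ 1.9063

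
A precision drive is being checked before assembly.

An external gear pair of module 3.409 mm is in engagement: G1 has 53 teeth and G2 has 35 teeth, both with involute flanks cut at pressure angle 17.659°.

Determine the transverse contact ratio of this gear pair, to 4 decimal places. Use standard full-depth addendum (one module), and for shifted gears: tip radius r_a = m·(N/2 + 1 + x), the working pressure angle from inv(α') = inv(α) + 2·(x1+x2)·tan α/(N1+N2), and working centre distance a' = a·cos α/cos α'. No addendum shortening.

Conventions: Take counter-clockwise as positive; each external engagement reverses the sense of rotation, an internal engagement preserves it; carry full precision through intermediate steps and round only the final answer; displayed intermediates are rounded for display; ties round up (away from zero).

recognized (one external pair, fixed centres): single-mesh tooth geometry, m = 3.409, N1 = 53, N2 = 35
base radii: r_b1 = 86.081641, r_b2 = 56.846367
tip radii: r_a1 = 93.747500, r_a2 = 63.066500
no profile shift: α' = α, a' = a
action lengths: √(r_a1²−r_b1²) = 37.128759, √(r_a2²−r_b2²) = 27.310694
base pitch p_b = π·m·cos α = 10.205036
CR = (37.128759 + 27.310694 − 149.996000·sin 17.65900°)/10.205036 = 1.855748
contact ratio ≈ 1.8557

1.8557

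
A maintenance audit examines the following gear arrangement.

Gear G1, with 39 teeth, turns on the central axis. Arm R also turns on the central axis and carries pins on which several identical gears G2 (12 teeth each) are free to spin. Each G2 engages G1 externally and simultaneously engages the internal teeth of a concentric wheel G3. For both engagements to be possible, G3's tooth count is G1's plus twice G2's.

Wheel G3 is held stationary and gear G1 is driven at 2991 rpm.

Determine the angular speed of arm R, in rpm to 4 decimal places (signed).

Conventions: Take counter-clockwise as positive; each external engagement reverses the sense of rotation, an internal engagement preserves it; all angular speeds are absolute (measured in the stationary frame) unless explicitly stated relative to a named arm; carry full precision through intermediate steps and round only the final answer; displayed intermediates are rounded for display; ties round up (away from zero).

+1143.6176 rpm

class = planetary set [G3 = 39+2·12 = 63; Willis about the carrier]
normalise by the input: solve with ω_sun = 1, then scale by 2991 rpm
ring teeth: 39 + 2·12 = 63
39(ω_sun−ω_arm) = −63(ω_ring−ω_arm),  ω_ring = 0, ω_sun = 1
39(1−ω_arm) = −63(0−ω_arm)  ⇒  102·ω_arm = 39  ⇒  ω_arm = 13/34
scale: ω_arm = 13/34 × 2991 rpm = +1143.6176 rpm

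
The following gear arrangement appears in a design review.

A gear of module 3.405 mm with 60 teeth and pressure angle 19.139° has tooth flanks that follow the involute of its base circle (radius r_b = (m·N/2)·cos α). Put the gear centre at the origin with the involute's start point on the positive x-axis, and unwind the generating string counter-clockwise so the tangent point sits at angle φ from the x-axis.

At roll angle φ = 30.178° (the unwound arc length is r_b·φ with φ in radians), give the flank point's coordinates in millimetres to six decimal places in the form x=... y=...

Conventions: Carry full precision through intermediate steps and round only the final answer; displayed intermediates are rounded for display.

recognized (one wheel, involute flank): single-mesh tooth geometry, m = 3.405, N = 60
pitch radius r_p = m·N/2 = 3.405·60/2 = 102.150000
base radius r_b = r_p·cos α = 102.150000·cos 19.139° = 96.503757
roll angle φ = 30.178° = 0.52670546 rad
x = r_b·(cos φ + φ·sin φ) = 108.975558
y = r_b·(sin φ − φ·cos φ) = 4.571199

x=108.975558 y=4.571199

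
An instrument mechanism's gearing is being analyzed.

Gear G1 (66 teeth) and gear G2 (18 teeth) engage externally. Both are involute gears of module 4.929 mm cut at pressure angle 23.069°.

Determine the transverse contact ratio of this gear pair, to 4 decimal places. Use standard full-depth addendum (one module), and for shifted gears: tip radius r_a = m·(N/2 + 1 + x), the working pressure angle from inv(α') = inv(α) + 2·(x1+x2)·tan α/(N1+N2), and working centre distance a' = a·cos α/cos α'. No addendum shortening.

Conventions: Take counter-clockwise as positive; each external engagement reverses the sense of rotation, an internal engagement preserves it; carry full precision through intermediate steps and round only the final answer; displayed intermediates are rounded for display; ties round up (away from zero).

topology: single-mesh involute geometry — m = 4.929, 66T/18T pair
base radii: r_b1 = 149.649911, r_b2 = 40.813612
tip radii: r_a1 = 167.586000, r_a2 = 49.290000
no profile shift: α' = α, a' = a
action lengths: √(r_a1²−r_b1²) = 75.431899, √(r_a2²−r_b2²) = 27.636084
base pitch p_b = π·m·cos α = 14.246638
CR = (75.431899 + 27.636084 − 207.018000·sin 23.06900°)/14.246638 = 1.540727
contact ratio ≈ 1.5407

1.5407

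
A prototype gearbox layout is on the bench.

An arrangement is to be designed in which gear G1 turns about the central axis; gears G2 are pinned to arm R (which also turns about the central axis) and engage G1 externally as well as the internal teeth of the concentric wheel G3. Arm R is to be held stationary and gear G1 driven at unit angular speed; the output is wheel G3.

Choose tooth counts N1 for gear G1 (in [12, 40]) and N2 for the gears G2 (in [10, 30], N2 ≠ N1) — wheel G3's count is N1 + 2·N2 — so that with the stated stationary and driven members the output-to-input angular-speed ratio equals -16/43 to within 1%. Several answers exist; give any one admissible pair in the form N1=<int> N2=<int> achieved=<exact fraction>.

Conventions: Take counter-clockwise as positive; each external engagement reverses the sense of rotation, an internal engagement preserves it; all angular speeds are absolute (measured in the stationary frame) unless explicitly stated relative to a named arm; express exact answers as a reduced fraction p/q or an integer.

N1=32 N2=27 achieved=-16/43

planetary set to be sized for -16/43 (Willis relation)
Willis with ω_arm = 0: ω_ring/ω_sun = −N1/N3; set equal to -16/43  ⇒  N3/N1 = −1/(-16/43) = 43/16
N3 = N1 + 2·N2  ⇒  N2/N1 = (N3/N1 − 1)/2 = (43/16 − 1)/2 = 27/32
smallest multiple with N1 ≥ 12 and N2 ≥ 10: k = 1  ⇒  N1 = 1·32 = 32, N2 = 1·27 = 27 (N1 ≤ 40, N2 ≤ 30, N2 ≠ N1 ✓), N3 = 32 + 2·27 = 86
check: −N1/N3 with N1 = 32, N3 = 86 gives -16/43; |achieved − target| = 0 ≤ 4/1075 ✓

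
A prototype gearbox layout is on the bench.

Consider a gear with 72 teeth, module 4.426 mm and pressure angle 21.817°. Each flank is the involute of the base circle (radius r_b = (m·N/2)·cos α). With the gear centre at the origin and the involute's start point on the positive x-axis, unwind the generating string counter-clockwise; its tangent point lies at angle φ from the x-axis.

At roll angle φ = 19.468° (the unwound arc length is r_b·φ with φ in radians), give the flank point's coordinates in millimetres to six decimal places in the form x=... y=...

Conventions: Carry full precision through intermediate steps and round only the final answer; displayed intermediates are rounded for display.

single-mesh involute tooth geometry (72T wheel at module 4.426)
pitch radius r_p = m·N/2 = 4.426·72/2 = 159.336000
base radius r_b = r_p·cos α = 159.336000·cos 21.817° = 147.923654
roll angle φ = 19.468° = 0.33978070 rad
x = r_b·(cos φ + φ·sin φ) = 156.217734
y = r_b·(sin φ − φ·cos φ) = 1.912010

x=156.217734 y=1.912010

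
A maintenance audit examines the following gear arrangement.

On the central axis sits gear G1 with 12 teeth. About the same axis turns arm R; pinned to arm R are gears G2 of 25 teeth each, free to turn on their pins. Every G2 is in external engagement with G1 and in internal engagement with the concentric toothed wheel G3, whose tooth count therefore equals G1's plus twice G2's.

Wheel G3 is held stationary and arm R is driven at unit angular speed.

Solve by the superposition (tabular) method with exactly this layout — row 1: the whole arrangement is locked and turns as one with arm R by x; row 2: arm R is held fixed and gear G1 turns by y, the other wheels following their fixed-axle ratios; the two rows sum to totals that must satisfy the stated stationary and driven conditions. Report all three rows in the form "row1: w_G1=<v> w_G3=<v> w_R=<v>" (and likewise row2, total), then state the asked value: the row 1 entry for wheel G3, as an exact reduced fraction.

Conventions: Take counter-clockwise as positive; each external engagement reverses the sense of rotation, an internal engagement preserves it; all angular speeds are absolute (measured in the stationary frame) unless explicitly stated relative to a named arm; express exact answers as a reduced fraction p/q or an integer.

topology: planetary set — G1 12T / G2 25T / G3 62T, arm = carrier (Willis)
row 1 (train locked, turned with arm): all members turn x
row 2 (arm held, sun turns y): ω_ring = −(12/62)·y, ω_arm = 0
boundary: total ω_ring = x − (12/62)·y = 0 and total ω_arm = x = 1  ⇒  y = 31/6, x = 1
row 2 ring = −(12/62)·31/6 = -1
totals (row 1 + row 2): sun 1 + 31/6 = 37/6, ring 1 + (-1) = 0, arm 1 + 0 = 1
asked cell (row1, ring) = 1

row1: w_G1=1 w_G3=1 w_R=1
row2: w_G1=31/6 w_G3=-1 w_R=0
total: w_G1=37/6 w_G3=0 w_R=1
asked value: 1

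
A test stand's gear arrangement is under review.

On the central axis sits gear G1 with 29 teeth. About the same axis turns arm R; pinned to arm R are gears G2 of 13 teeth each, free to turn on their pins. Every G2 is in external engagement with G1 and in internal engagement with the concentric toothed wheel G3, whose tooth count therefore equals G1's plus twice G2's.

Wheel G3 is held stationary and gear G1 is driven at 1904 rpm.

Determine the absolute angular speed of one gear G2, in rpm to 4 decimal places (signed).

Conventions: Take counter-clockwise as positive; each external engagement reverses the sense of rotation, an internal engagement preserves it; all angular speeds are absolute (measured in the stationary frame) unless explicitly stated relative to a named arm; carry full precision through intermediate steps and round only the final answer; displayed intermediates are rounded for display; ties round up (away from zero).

-2123.6923 rpm

class = planetary set [G3 = 29+2·13 = 55; Willis about the carrier]
normalise by the input: solve with ω_sun = 1, then scale by 1904 rpm
ring teeth: 29 + 2·13 = 55
29(ω_sun−ω_arm) = −55(ω_ring−ω_arm),  ω_ring = 0, ω_sun = 1
29(1−ω_arm) = −55(0−ω_arm)  ⇒  84·ω_arm = 29  ⇒  ω_arm = 29/84
sun–planet mesh: 29·(1−29/84) = −13·(ω_p−ω_arm)  ⇒  ω_p−ω_arm = -1595/1092
ω_p = 29/84 − 1595/1092 = -29/26
scale: ω_p = -29/26 × 1904 rpm = -2123.6923 rpm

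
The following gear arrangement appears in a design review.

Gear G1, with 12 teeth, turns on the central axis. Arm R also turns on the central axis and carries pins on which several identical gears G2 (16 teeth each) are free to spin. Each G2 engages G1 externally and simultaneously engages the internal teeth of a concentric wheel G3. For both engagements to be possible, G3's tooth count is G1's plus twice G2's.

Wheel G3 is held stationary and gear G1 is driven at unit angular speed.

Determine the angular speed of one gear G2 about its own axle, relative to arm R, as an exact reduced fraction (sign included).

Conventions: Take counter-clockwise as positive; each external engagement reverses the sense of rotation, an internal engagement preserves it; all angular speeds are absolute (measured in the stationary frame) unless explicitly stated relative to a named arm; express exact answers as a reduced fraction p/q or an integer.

class = planetary set [G3 = 12+2·16 = 44; Willis about the carrier]
ring teeth: 12 + 2·16 = 44
12(ω_sun−ω_arm) = −44(ω_ring−ω_arm),  ω_ring = 0, ω_sun = 1
12(1−ω_arm) = −44(0−ω_arm)  ⇒  56·ω_arm = 12  ⇒  ω_arm = 3/14
sun–planet mesh: 12·(1−3/14) = −16·(ω_p−ω_arm)  ⇒  ω_p−ω_arm = -33/56
exact speed ratio = -33/56

-33/56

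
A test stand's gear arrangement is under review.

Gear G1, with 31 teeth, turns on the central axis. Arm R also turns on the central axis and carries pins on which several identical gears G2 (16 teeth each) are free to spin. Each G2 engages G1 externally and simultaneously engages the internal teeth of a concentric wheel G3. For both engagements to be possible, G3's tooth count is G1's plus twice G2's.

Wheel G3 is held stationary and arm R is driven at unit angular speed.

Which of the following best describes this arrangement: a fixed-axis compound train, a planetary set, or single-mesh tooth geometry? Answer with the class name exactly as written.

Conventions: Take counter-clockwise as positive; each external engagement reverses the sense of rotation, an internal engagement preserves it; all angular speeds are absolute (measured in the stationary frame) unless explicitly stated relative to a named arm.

topology: planetary set — G1 31T / G2 16T / G3 63T, arm = carrier (Willis)
classification: planetary set

planetary set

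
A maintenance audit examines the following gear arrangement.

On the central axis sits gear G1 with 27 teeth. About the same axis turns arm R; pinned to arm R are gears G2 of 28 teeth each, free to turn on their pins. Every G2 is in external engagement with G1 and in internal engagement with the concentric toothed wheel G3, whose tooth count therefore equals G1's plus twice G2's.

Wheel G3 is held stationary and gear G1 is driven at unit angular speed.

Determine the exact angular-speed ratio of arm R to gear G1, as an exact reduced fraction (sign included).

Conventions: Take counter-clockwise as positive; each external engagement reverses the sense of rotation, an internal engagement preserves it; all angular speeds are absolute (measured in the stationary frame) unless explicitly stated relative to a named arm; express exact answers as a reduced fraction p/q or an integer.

topology: planetary set — G1 27T / G2 28T / G3 83T, arm = carrier (Willis)
ring teeth: 27 + 2·28 = 83
27(ω_sun−ω_arm) = −83(ω_ring−ω_arm),  ω_ring = 0, ω_sun = 1
27(1−ω_arm) = −83(0−ω_arm)  ⇒  110·ω_arm = 27  ⇒  ω_arm = 27/110
ω_out/ω_in = 27/110

27/110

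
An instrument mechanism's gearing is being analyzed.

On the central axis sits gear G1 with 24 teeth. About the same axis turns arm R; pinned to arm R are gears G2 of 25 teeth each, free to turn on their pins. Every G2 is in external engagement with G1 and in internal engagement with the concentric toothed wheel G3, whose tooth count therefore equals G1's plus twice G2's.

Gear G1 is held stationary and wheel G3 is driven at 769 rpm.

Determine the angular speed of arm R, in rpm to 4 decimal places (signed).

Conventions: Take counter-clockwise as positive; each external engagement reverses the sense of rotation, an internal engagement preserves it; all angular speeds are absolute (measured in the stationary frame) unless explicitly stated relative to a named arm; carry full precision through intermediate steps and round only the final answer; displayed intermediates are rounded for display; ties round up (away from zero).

+580.6735 rpm

class = planetary set [G3 = 24+2·25 = 74; Willis about the carrier]
normalise by the input: solve with ω_ring = 1, then scale by 769 rpm
ring teeth: 24 + 2·25 = 74
24(ω_sun−ω_arm) = −74(ω_ring−ω_arm),  ω_sun = 0, ω_ring = 1
24(0−ω_arm) = −74(1−ω_arm)  ⇒  98·ω_arm = 74  ⇒  ω_arm = 37/49
scale: ω_arm = 37/49 × 769 rpm = +580.6735 rpm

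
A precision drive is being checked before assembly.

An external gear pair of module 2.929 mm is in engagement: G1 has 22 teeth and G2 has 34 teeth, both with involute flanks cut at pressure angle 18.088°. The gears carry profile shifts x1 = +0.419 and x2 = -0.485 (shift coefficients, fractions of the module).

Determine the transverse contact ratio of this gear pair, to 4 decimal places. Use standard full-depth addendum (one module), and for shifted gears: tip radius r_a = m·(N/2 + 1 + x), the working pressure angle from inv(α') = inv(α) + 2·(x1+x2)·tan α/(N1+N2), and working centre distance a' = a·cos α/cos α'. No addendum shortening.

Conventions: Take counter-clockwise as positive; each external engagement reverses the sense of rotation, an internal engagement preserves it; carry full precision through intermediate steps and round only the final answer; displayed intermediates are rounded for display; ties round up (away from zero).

topology: single-mesh involute geometry — m = 2.929, 22T/34T pair
base radii: r_b1 = 30.626762, r_b2 = 47.332269
tip radii: r_a1 = 36.375251, r_a2 = 51.301435
inv(α') = inv(18.088°) + 2·(+0.419-0.485)·tan α/(22+34) = 0.01015354  ⇒  α' = 17.66398°
a' = a·cos α / cos α' = 82.0120·cos 18.088°/cos 17.66398° = 81.816479
action lengths: √(r_a1²−r_b1²) = 19.625502, √(r_a2²−r_b2²) = 19.786196
base pitch p_b = π·m·cos α = 8.746983
CR = (19.625502 + 19.786196 − 81.816479·sin 17.66398°)/8.746983 = 1.667522
contact ratio ≈ 1.6675

1.6675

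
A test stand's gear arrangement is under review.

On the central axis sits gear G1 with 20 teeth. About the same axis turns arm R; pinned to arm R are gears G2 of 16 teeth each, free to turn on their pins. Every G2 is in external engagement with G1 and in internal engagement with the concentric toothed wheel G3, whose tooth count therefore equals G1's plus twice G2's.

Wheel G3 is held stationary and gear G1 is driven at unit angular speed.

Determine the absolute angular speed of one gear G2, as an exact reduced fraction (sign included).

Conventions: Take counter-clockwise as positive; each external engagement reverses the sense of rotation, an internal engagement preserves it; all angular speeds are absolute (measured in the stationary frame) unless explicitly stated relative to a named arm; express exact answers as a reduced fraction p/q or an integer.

planetary set (20T centre, 16T on arm, 52T internal) — Willis relation
ring teeth: 20 + 2·16 = 52
20(ω_sun−ω_arm) = −52(ω_ring−ω_arm),  ω_ring = 0, ω_sun = 1
20(1−ω_arm) = −52(0−ω_arm)  ⇒  72·ω_arm = 20  ⇒  ω_arm = 5/18
sun–planet mesh: 20·(1−5/18) = −16·(ω_p−ω_arm)  ⇒  ω_p−ω_arm = -65/72
ω_p = 5/18 − 65/72 = -5/8
exact speed ratio = -5/8

-5/8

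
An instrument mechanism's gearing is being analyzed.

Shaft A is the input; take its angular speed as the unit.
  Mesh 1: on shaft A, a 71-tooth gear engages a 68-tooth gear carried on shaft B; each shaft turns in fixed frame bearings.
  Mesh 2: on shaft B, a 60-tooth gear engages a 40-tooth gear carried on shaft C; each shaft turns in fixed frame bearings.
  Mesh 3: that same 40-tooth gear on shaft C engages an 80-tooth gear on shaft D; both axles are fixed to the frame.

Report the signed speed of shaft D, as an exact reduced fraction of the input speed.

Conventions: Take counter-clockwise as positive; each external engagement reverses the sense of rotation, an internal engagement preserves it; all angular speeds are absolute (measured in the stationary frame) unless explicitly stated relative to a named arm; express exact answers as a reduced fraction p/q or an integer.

-213/272

3-mesh fixed-axis compound train (all bearings frame-fixed)
mesh 1 [71T→68T]: |ω|/ω_in = 1×71/68 = 71/68, sense flips to −
mesh 2 [60T→40T]: |ω|/ω_in = (71/68)×60/40 = 213/136, sense flips to +
mesh 3 [40T→80T]: |ω|/ω_in = (213/136)×40/80 = 213/272, sense flips to −
signed output speed (× input speed) = -213/272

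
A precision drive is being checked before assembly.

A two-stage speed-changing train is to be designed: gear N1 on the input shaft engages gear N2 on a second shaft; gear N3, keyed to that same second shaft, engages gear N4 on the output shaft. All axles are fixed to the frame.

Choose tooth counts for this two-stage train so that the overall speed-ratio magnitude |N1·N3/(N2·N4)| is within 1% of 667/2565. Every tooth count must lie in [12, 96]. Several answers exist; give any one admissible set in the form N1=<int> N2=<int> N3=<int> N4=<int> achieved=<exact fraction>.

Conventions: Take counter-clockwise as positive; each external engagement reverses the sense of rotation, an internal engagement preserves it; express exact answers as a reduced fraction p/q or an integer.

design class (target 667/2565): fixed-axis compound train
target = 667/2565 in lowest terms: an exact hit needs N1·N3 = k·667 and N2·N4 = k·2565 for one integer k, every count in [12, 96]; additionally prefer no 1:1 stage (N1 ≠ N2, N3 ≠ N4)
k = 1: N1·N3 = 667 = 23·29, N2·N4 = 2565 = 27·95
achieved = 23·29/(27·95) = 667/2565; |achieved − target| = 0 ≤ 667/256500 ✓

N1=23 N2=27 N3=29 N4=95 achieved=667/2565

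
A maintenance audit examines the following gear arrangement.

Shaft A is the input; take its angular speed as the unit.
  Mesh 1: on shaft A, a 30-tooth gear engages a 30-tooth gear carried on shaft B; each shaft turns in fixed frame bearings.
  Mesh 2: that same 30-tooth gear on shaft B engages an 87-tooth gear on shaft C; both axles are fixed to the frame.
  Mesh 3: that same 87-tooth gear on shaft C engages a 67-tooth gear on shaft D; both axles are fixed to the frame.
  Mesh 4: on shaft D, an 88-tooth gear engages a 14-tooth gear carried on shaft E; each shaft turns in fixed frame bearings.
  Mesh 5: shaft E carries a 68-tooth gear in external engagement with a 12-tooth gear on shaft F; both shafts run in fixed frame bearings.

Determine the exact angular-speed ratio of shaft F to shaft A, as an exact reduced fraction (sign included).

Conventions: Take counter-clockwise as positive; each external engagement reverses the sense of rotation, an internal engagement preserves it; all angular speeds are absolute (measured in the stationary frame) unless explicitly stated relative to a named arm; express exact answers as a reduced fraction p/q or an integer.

-7480/469

class = fixed-axis compound train [5 meshes; 5 ratios multiply, 5 sense flips]
mesh 1 [30T→30T]: running ratio 1, sense −
mesh 2 [30T→87T]: running ratio 10/29, sense +
mesh 3 [87T→67T]: running ratio 30/67, sense −
mesh 4 [88T→14T]: running ratio 1320/469, sense +
mesh 5 [68T→12T]: running ratio 7480/469, sense −
ω_out/ω_in = -7480/469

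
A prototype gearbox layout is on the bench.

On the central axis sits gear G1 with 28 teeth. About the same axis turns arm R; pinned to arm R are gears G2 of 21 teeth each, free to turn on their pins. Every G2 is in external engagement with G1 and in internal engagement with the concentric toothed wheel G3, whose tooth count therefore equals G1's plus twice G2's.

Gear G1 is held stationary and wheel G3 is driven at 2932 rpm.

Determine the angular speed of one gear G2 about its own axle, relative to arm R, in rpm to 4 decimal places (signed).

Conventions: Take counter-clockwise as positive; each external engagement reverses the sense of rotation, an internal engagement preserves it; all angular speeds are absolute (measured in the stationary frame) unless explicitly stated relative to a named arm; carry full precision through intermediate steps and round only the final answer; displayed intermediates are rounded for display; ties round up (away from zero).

class = planetary set [G3 = 28+2·21 = 70; Willis about the carrier]
normalise by the input: solve with ω_ring = 1, then scale by 2932 rpm
ring teeth: 28 + 2·21 = 70
28(ω_sun−ω_arm) = −70(ω_ring−ω_arm),  ω_sun = 0, ω_ring = 1
28(0−ω_arm) = −70(1−ω_arm)  ⇒  98·ω_arm = 70  ⇒  ω_arm = 5/7
sun–planet mesh: 28·(0−5/7) = −21·(ω_p−ω_arm)  ⇒  ω_p−ω_arm = 20/21
scale: ω_p−ω_arm = 20/21 × 2932 rpm = +2792.3810 rpm

+2792.3810 rpm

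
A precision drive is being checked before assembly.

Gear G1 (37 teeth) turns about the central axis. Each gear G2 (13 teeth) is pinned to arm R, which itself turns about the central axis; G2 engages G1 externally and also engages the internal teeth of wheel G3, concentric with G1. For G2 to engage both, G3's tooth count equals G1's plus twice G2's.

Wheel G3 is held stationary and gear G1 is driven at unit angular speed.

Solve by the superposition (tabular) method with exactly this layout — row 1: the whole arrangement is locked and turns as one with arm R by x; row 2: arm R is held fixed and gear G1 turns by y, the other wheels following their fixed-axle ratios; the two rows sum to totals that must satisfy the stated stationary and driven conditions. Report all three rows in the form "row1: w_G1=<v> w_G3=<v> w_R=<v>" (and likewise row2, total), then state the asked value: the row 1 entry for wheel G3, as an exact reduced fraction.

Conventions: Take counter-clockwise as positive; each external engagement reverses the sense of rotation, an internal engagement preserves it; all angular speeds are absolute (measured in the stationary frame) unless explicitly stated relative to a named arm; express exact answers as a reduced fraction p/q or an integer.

recognized (axles ride arm R): planetary set, 37/13/63 teeth
row 1 (train locked, turned with arm): all members turn x
row 2 (arm held, sun turns y): ω_ring = −(37/63)·y, ω_arm = 0
boundary: total ω_ring = x − (37/63)·y = 0 and total ω_sun = x + y = 1  ⇒  y = 63/100, x = 37/100
row 2 ring = −(37/63)·63/100 = -37/100
totals (row 1 + row 2): sun 37/100 + 63/100 = 1, ring 37/100 + (-37/100) = 0, arm 37/100 + 0 = 37/100
asked cell (row1, ring) = 37/100

row1: w_G1=37/100 w_G3=37/100 w_R=37/100
row2: w_G1=63/100 w_G3=-37/100 w_R=0
total: w_G1=1 w_G3=0 w_R=37/100
asked value: 37/100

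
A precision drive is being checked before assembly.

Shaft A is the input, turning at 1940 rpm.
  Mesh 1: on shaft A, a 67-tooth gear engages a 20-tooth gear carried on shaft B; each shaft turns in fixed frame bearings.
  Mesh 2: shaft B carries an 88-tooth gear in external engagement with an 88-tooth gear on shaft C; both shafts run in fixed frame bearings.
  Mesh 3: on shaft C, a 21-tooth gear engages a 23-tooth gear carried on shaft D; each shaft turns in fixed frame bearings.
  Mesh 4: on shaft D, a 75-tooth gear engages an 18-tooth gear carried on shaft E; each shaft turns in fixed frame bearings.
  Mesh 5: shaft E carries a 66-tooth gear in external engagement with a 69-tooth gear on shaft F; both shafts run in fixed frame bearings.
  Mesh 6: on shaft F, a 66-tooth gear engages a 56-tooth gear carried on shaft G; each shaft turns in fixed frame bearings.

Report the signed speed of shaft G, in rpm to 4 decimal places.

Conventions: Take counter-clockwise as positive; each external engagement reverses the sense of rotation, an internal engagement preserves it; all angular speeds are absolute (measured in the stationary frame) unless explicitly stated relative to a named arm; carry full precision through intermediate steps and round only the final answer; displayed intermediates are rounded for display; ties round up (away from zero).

6-mesh fixed-axis compound train (all bearings frame-fixed)
mesh 1 [67T→20T]: ω = 1940.0000×67/20 = 6499.0000 rpm, sense flips to −
mesh 2 [88T→88T]: ω = 6499.0000×88/88 = 6499.0000 rpm, sense flips to +
mesh 3 [21T→23T]: ω = 6499.0000×21/23 = 5933.8696 rpm, sense flips to −
mesh 4 [75T→18T]: ω = 5933.8696×75/18 = 24724.4565 rpm, sense flips to +
mesh 5 [66T→69T]: ω = 24724.4565×66/69 = 23649.4802 rpm, sense flips to −
mesh 6 [66T→56T]: ω = 23649.4802×66/56 = 27872.6016 rpm, sense flips to +
signed output speed = +27872.6016 rpm

+27872.6016 rpm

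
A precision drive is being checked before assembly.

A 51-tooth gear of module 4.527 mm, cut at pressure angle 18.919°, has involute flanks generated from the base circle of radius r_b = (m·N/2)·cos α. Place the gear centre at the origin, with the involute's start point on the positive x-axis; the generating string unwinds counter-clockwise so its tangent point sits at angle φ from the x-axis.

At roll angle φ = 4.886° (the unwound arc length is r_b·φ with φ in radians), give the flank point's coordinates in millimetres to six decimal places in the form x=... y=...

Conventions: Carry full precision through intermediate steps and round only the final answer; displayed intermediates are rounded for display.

x=109.598614 y=0.022557

single-mesh involute tooth geometry (51T wheel at module 4.527)
pitch radius r_p = m·N/2 = 4.527·51/2 = 115.438500
base radius r_b = r_p·cos α = 115.438500·cos 18.919° = 109.202269
roll angle φ = 4.886° = 0.08527679 rad
x = r_b·(cos φ + φ·sin φ) = 109.598614
y = r_b·(sin φ − φ·cos φ) = 0.022557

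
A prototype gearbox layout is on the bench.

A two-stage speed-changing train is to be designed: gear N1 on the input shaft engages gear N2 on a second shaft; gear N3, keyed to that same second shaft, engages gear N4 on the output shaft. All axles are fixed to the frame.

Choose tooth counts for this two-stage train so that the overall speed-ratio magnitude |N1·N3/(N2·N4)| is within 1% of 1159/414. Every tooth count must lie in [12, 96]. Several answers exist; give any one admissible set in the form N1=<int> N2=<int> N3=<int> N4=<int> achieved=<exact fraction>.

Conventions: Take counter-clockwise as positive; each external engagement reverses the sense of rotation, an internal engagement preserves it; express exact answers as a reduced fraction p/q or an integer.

N1=19 N2=18 N3=61 N4=23 achieved=1159/414

topology: fixed-axis compound train — 2 stages, target 1159/414
target = 1159/414 in lowest terms: an exact hit needs N1·N3 = k·1159 and N2·N4 = k·414 for one integer k, every count in [12, 96]; additionally prefer no 1:1 stage (N1 ≠ N2, N3 ≠ N4)
k = 1: N1·N3 = 1159 = 19·61, N2·N4 = 414 = 18·23
achieved = 19·61/(18·23) = 1159/414; |achieved − target| = 0 ≤ 1159/41400 ✓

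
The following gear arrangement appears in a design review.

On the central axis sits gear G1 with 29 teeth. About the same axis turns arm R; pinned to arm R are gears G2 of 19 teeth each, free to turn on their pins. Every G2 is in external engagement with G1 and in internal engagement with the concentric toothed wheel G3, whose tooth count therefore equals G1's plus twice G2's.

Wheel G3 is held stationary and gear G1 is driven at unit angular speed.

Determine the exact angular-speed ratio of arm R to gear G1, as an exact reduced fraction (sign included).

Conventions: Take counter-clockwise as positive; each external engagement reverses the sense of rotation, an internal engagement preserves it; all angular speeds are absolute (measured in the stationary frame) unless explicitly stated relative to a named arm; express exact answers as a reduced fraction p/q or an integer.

29/96

recognized (axles ride arm R): planetary set, 29/19/67 teeth
ring teeth: 29 + 2·19 = 67
29(ω_sun−ω_arm) = −67(ω_ring−ω_arm),  ω_ring = 0, ω_sun = 1
29(1−ω_arm) = −67(0−ω_arm)  ⇒  96·ω_arm = 29  ⇒  ω_arm = 29/96
ω_out/ω_in = 29/96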